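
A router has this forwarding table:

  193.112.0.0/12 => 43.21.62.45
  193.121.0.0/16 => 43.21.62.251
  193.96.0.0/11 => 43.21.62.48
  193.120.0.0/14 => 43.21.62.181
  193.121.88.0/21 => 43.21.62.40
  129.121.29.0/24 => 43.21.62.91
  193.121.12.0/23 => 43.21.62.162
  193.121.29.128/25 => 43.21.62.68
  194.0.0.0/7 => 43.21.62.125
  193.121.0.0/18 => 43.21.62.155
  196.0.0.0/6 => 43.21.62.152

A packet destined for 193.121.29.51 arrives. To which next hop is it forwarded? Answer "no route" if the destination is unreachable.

43.21.62.155

Routes whose prefix contains 193.121.29.51:
  193.96.0.0/11 (193.96.0.0 - 193.127.255.255) -> 43.21.62.48
  193.112.0.0/12 (193.112.0.0 - 193.127.255.255) -> 43.21.62.45
  193.120.0.0/14 (193.120.0.0 - 193.123.255.255) -> 43.21.62.181
  193.121.0.0/16 (193.121.0.0 - 193.121.255.255) -> 43.21.62.251
  193.121.0.0/18 (193.121.0.0 - 193.121.63.255) -> 43.21.62.155
More-specific entries that do NOT match:
  193.121.29.128/25 (193.121.29.128 - 193.121.29.255) does not contain 193.121.29.51
  129.121.29.0/24 (129.121.29.0 - 129.121.29.255) does not contain 193.121.29.51
  193.121.12.0/23 (193.121.12.0 - 193.121.13.255) does not contain 193.121.29.51
  193.121.88.0/21 (193.121.88.0 - 193.121.95.255) does not contain 193.121.29.51
Longest matching prefix is /18 -> next hop 43.21.62.155.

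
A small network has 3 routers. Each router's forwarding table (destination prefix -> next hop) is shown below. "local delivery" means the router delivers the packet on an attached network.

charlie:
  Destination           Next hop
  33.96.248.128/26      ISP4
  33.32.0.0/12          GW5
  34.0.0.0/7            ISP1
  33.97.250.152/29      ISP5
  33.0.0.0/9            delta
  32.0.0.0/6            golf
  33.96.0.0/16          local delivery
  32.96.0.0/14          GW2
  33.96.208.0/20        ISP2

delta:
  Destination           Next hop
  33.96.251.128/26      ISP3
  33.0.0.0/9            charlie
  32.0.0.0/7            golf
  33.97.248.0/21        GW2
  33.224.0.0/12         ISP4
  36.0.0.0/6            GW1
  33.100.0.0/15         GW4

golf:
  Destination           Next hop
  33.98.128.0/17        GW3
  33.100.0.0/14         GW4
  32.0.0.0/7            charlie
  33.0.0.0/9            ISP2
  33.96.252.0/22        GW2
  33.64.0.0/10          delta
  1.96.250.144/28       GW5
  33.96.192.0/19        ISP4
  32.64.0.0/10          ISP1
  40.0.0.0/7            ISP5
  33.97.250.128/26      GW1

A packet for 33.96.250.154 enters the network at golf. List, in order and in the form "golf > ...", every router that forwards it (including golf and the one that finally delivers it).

golf > delta > charlie

At golf: longest match for 33.96.250.154 is 33.64.0.0/10 -> delta
At delta: longest match for 33.96.250.154 is 33.0.0.0/9 -> charlie
At charlie: longest match for 33.96.250.154 is 33.96.0.0/16 -> local delivery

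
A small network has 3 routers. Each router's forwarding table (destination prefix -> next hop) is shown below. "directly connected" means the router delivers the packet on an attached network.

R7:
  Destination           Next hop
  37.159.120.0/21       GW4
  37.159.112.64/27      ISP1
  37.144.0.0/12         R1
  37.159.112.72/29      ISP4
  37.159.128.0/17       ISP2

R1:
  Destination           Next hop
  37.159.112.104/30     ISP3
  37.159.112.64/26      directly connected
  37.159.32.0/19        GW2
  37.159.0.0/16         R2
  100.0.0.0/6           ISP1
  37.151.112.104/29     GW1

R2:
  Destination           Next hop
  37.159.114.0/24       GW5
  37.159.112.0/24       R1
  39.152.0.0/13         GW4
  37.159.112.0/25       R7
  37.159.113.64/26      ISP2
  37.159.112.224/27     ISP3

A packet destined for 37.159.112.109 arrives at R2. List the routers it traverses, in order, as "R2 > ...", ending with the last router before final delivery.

R2 > R7 > R1

At R2: longest match for 37.159.112.109 is 37.159.112.0/25 -> R7
At R7: longest match for 37.159.112.109 is 37.144.0.0/12 -> R1
At R1: longest match for 37.159.112.109 is 37.159.112.64/26 -> directly connected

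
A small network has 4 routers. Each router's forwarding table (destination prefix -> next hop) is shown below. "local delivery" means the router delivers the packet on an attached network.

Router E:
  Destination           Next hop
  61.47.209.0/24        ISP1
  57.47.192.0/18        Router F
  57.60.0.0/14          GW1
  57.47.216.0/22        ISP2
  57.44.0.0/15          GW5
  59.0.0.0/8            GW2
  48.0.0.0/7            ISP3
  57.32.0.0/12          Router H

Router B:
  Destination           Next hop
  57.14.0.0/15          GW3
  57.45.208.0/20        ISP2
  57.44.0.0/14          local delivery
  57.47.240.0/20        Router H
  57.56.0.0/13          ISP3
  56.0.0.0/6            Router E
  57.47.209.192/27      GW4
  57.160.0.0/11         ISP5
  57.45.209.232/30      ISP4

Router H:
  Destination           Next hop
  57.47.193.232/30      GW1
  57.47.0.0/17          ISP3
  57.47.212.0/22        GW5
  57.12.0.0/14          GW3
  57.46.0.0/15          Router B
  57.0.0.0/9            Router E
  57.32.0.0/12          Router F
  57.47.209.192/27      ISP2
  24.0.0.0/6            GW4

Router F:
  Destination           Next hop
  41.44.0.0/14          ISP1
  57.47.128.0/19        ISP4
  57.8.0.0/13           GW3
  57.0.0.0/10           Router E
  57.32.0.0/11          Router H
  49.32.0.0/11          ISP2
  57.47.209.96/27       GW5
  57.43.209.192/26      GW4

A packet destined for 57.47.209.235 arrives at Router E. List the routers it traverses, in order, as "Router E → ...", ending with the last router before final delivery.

At Router E: longest match for 57.47.209.235 is 57.47.192.0/18 -> Router F
At Router F: longest match for 57.47.209.235 is 57.32.0.0/11 -> Router H
At Router H: longest match for 57.47.209.235 is 57.46.0.0/15 -> Router B
At Router B: longest match for 57.47.209.235 is 57.44.0.0/14 -> local delivery

Router E → Router F → Router H → Router B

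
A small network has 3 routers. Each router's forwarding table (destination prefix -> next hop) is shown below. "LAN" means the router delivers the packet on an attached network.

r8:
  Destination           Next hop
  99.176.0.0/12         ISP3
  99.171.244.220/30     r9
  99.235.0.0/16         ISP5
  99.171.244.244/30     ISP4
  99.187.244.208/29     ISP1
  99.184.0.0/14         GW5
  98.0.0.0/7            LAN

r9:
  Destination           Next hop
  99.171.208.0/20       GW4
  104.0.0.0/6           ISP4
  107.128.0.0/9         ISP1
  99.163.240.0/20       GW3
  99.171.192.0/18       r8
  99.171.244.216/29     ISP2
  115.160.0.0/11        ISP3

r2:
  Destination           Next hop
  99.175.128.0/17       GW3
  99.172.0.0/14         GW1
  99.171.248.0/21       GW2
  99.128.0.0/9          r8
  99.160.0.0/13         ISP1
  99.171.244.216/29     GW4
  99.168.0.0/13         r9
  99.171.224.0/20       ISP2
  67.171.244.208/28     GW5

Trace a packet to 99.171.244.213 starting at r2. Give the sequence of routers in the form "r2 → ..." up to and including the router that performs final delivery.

r2 → r9 → r8

At r2: longest match for 99.171.244.213 is 99.168.0.0/13 -> r9
At r9: longest match for 99.171.244.213 is 99.171.192.0/18 -> r8
At r8: longest match for 99.171.244.213 is 98.0.0.0/7 -> LAN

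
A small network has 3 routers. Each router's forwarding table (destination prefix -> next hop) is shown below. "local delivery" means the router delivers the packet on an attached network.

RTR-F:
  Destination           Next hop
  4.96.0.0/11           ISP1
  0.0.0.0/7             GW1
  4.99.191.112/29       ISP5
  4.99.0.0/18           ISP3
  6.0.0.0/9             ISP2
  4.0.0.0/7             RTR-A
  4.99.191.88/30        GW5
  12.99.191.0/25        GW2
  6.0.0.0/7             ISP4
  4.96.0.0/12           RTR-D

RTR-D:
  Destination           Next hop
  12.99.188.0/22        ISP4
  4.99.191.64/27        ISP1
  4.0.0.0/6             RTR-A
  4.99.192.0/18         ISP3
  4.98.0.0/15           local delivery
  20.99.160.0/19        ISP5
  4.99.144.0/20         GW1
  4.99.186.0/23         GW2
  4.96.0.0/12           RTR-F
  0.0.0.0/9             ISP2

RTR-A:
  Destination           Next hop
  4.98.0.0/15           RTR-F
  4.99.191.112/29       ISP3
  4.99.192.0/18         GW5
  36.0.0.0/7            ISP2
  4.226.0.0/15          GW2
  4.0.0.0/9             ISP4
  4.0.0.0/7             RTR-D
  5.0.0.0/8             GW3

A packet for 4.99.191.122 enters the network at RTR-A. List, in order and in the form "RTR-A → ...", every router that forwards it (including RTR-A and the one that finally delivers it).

RTR-A → RTR-F → RTR-D

At RTR-A: longest match for 4.99.191.122 is 4.98.0.0/15 -> RTR-F
At RTR-F: longest match for 4.99.191.122 is 4.96.0.0/12 -> RTR-D
At RTR-D: longest match for 4.99.191.122 is 4.98.0.0/15 -> local delivery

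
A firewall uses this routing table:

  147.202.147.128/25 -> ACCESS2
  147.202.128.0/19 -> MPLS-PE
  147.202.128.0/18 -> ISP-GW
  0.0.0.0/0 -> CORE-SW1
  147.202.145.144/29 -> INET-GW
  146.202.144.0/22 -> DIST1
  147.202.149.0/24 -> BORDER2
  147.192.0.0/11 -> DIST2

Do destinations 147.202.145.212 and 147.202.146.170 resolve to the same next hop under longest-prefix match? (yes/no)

yes

147.202.145.212: longest match 147.202.128.0/19 -> MPLS-PE
147.202.146.170: longest match 147.202.128.0/19 -> MPLS-PE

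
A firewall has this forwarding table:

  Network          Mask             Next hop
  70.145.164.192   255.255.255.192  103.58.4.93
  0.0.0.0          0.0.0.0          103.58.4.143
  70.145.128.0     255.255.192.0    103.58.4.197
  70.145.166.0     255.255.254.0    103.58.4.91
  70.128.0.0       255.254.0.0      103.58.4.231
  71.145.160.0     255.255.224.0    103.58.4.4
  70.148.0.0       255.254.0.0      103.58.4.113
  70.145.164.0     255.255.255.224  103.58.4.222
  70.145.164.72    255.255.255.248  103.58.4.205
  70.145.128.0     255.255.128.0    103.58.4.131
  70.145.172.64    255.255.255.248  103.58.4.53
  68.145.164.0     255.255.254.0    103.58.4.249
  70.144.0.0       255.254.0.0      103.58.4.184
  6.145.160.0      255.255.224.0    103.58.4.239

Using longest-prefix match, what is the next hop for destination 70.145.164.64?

Routes whose prefix contains 70.145.164.64:
  0.0.0.0/0 (default, matches everything) -> 103.58.4.143
  70.144.0.0/15 (70.144.0.0 - 70.145.255.255) -> 103.58.4.184
  70.145.128.0/17 (70.145.128.0 - 70.145.255.255) -> 103.58.4.131
  70.145.128.0/18 (70.145.128.0 - 70.145.191.255) -> 103.58.4.197
More-specific entries that do NOT match:
  70.145.164.72/29 (70.145.164.72 - 70.145.164.79) does not contain 70.145.164.64
  70.145.172.64/29 (70.145.172.64 - 70.145.172.71) does not contain 70.145.164.64
  70.145.164.0/27 (70.145.164.0 - 70.145.164.31) does not contain 70.145.164.64
  70.145.164.192/26 (70.145.164.192 - 70.145.164.255) does not contain 70.145.164.64
  70.145.166.0/23 (70.145.166.0 - 70.145.167.255) does not contain 70.145.164.64
  68.145.164.0/23 (68.145.164.0 - 68.145.165.255) does not contain 70.145.164.64
  71.145.160.0/19 (71.145.160.0 - 71.145.191.255) does not contain 70.145.164.64
  6.145.160.0/19 (6.145.160.0 - 6.145.191.255) does not contain 70.145.164.64
Longest matching prefix is /18 -> next hop 103.58.4.197.

103.58.4.197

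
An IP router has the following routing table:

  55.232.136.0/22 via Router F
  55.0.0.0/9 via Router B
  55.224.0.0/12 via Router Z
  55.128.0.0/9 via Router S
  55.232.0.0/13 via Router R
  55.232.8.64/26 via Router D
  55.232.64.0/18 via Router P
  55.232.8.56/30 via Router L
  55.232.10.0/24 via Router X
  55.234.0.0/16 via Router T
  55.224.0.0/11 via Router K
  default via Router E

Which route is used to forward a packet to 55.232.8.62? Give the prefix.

Entries matching 55.232.8.62:
  0.0.0.0/0 (default, matches everything)
  55.128.0.0/9 (55.128.0.0 - 55.255.255.255)
  55.224.0.0/11 (55.224.0.0 - 55.255.255.255)
  55.224.0.0/12 (55.224.0.0 - 55.239.255.255)
  55.232.0.0/13 (55.232.0.0 - 55.239.255.255)
Most specific is 55.232.0.0/13.

55.232.0.0/13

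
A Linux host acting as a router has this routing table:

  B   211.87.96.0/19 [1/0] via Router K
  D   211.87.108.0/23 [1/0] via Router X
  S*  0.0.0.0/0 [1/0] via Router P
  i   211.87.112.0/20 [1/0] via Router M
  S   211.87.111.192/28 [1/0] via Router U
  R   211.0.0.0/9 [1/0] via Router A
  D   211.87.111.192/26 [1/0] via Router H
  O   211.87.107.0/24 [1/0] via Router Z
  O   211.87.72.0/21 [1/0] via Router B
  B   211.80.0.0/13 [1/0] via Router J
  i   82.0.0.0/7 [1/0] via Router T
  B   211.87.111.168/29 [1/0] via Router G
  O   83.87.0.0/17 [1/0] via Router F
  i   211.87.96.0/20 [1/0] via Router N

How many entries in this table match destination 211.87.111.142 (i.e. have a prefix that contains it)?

Prefixes containing 211.87.111.142:
  0.0.0.0/0 (default, matches everything)
  211.0.0.0/9 (211.0.0.0 - 211.127.255.255)
  211.80.0.0/13 (211.80.0.0 - 211.87.255.255)
  211.87.96.0/19 (211.87.96.0 - 211.87.127.255)
  211.87.96.0/20 (211.87.96.0 - 211.87.111.255)
Total matching entries: 5.

5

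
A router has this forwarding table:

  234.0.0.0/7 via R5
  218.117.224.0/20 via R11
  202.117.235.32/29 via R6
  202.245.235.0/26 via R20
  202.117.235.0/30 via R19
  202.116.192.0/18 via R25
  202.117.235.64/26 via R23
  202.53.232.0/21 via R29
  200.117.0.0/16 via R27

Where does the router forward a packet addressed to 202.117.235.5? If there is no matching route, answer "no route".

no route

No entry's prefix contains 202.117.235.5; there is no default route.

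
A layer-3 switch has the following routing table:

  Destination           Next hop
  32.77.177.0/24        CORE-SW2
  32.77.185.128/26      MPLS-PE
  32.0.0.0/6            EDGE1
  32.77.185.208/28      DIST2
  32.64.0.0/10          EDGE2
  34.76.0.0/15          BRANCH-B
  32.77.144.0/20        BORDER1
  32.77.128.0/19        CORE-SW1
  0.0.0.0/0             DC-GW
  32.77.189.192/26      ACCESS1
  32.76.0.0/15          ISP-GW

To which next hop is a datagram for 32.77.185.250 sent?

Routes whose prefix contains 32.77.185.250:
  0.0.0.0/0 (default, matches everything) -> DC-GW
  32.0.0.0/6 (32.0.0.0 - 35.255.255.255) -> EDGE1
  32.64.0.0/10 (32.64.0.0 - 32.127.255.255) -> EDGE2
  32.76.0.0/15 (32.76.0.0 - 32.77.255.255) -> ISP-GW
More-specific entries that do NOT match:
  32.77.185.208/28 (32.77.185.208 - 32.77.185.223) does not contain 32.77.185.250
  32.77.185.128/26 (32.77.185.128 - 32.77.185.191) does not contain 32.77.185.250
  32.77.189.192/26 (32.77.189.192 - 32.77.189.255) does not contain 32.77.185.250
  32.77.177.0/24 (32.77.177.0 - 32.77.177.255) does not contain 32.77.185.250
  32.77.144.0/20 (32.77.144.0 - 32.77.159.255) does not contain 32.77.185.250
  32.77.128.0/19 (32.77.128.0 - 32.77.159.255) does not contain 32.77.185.250
Longest matching prefix is /15 -> next hop ISP-GW.

ISP-GW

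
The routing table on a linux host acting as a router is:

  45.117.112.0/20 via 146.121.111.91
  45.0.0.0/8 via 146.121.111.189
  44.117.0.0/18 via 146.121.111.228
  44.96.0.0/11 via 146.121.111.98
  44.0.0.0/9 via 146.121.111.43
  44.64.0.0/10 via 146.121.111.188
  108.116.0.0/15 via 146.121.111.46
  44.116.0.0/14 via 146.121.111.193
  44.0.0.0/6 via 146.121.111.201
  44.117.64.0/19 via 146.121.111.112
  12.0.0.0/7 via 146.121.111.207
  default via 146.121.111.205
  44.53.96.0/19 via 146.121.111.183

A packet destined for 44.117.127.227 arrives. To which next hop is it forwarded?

146.121.111.193

Routes whose prefix contains 44.117.127.227:
  0.0.0.0/0 (default, matches everything) -> 146.121.111.205
  44.0.0.0/6 (44.0.0.0 - 47.255.255.255) -> 146.121.111.201
  44.0.0.0/9 (44.0.0.0 - 44.127.255.255) -> 146.121.111.43
  44.64.0.0/10 (44.64.0.0 - 44.127.255.255) -> 146.121.111.188
  44.96.0.0/11 (44.96.0.0 - 44.127.255.255) -> 146.121.111.98
  44.116.0.0/14 (44.116.0.0 - 44.119.255.255) -> 146.121.111.193
More-specific entries that do NOT match:
  45.117.112.0/20 (45.117.112.0 - 45.117.127.255) does not contain 44.117.127.227
  44.117.64.0/19 (44.117.64.0 - 44.117.95.255) does not contain 44.117.127.227
  44.53.96.0/19 (44.53.96.0 - 44.53.127.255) does not contain 44.117.127.227
  44.117.0.0/18 (44.117.0.0 - 44.117.63.255) does not contain 44.117.127.227
  108.116.0.0/15 (108.116.0.0 - 108.117.255.255) does not contain 44.117.127.227
Longest matching prefix is /14 -> next hop 146.121.111.193.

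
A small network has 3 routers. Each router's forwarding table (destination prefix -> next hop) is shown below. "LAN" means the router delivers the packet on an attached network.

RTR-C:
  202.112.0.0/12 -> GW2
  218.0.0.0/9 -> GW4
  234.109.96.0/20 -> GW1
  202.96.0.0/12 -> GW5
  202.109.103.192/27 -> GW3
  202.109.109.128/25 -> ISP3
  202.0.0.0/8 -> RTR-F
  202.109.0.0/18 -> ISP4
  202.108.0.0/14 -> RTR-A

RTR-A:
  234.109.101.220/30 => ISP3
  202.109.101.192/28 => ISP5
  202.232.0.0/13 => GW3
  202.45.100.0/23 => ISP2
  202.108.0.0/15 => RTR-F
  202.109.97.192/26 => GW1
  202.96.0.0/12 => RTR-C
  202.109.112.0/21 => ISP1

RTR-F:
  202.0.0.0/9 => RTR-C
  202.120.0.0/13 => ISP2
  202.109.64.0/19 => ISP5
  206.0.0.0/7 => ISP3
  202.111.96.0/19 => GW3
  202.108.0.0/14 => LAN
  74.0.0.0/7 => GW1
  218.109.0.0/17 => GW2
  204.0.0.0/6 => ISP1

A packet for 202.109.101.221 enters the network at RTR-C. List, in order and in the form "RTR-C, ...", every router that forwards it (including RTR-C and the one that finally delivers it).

At RTR-C: longest match for 202.109.101.221 is 202.108.0.0/14 -> RTR-A
At RTR-A: longest match for 202.109.101.221 is 202.108.0.0/15 -> RTR-F
At RTR-F: longest match for 202.109.101.221 is 202.108.0.0/14 -> LAN

RTR-C, RTR-A, RTR-F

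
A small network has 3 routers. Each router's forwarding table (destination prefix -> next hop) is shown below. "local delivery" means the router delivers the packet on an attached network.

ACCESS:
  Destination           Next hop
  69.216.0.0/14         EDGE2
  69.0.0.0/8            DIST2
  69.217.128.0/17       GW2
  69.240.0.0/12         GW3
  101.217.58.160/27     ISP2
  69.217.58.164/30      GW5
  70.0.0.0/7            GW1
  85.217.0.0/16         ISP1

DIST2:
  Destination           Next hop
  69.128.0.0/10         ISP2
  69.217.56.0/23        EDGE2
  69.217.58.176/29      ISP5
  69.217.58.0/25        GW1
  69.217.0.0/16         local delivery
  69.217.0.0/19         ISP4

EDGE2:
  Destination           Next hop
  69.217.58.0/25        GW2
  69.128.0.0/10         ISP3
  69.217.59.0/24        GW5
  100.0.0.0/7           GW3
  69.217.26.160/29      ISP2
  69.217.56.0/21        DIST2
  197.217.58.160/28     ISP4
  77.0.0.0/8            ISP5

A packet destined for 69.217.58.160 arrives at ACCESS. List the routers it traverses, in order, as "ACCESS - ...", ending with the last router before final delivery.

At ACCESS: longest match for 69.217.58.160 is 69.216.0.0/14 -> EDGE2
At EDGE2: longest match for 69.217.58.160 is 69.217.56.0/21 -> DIST2
At DIST2: longest match for 69.217.58.160 is 69.217.0.0/16 -> local delivery

ACCESS - EDGE2 - DIST2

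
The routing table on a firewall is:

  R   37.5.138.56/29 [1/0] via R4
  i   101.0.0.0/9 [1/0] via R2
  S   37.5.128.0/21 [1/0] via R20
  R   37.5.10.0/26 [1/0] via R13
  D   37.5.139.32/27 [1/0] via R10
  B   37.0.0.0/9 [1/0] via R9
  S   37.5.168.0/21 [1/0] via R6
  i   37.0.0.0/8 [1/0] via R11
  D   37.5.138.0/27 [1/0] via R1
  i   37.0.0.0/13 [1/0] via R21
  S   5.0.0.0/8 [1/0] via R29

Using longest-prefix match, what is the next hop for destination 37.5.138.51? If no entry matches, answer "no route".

Routes whose prefix contains 37.5.138.51:
  37.0.0.0/8 (37.0.0.0 - 37.255.255.255) -> R11
  37.0.0.0/9 (37.0.0.0 - 37.127.255.255) -> R9
  37.0.0.0/13 (37.0.0.0 - 37.7.255.255) -> R21
More-specific entries that do NOT match:
  37.5.138.56/29 (37.5.138.56 - 37.5.138.63) does not contain 37.5.138.51
  37.5.139.32/27 (37.5.139.32 - 37.5.139.63) does not contain 37.5.138.51
  37.5.138.0/27 (37.5.138.0 - 37.5.138.31) does not contain 37.5.138.51
  37.5.10.0/26 (37.5.10.0 - 37.5.10.63) does not contain 37.5.138.51
  37.5.128.0/21 (37.5.128.0 - 37.5.135.255) does not contain 37.5.138.51
  37.5.168.0/21 (37.5.168.0 - 37.5.175.255) does not contain 37.5.138.51
Longest matching prefix is /13 -> next hop R21.

R21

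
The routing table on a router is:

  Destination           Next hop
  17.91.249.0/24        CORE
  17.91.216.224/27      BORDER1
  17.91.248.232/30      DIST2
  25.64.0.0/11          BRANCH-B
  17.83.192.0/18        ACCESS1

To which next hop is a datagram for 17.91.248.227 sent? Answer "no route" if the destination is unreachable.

no route

No entry's prefix contains 17.91.248.227; there is no default route.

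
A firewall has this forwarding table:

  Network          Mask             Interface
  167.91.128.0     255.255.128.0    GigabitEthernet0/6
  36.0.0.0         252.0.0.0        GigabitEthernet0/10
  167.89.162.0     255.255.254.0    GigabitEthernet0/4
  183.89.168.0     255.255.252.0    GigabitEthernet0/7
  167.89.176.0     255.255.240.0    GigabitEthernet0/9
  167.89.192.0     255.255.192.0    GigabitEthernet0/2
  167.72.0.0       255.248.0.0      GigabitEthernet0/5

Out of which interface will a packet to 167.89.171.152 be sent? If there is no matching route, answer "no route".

no route

No entry's prefix contains 167.89.171.152; there is no default route.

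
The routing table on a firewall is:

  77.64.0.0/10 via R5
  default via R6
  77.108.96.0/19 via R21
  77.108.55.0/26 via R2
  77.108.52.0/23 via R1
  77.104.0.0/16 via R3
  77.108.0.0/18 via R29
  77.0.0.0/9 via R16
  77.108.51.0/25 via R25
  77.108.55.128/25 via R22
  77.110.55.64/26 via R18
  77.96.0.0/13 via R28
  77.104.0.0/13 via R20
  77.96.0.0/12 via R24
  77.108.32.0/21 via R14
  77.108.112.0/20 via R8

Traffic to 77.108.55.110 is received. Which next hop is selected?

Routes whose prefix contains 77.108.55.110:
  0.0.0.0/0 (default, matches everything) -> R6
  77.0.0.0/9 (77.0.0.0 - 77.127.255.255) -> R16
  77.64.0.0/10 (77.64.0.0 - 77.127.255.255) -> R5
  77.96.0.0/12 (77.96.0.0 - 77.111.255.255) -> R24
  77.104.0.0/13 (77.104.0.0 - 77.111.255.255) -> R20
  77.108.0.0/18 (77.108.0.0 - 77.108.63.255) -> R29
More-specific entries that do NOT match:
  77.108.55.0/26 (77.108.55.0 - 77.108.55.63) does not contain 77.108.55.110
  77.110.55.64/26 (77.110.55.64 - 77.110.55.127) does not contain 77.108.55.110
  77.108.51.0/25 (77.108.51.0 - 77.108.51.127) does not contain 77.108.55.110
  77.108.55.128/25 (77.108.55.128 - 77.108.55.255) does not contain 77.108.55.110
  77.108.52.0/23 (77.108.52.0 - 77.108.53.255) does not contain 77.108.55.110
  77.108.32.0/21 (77.108.32.0 - 77.108.39.255) does not contain 77.108.55.110
  77.108.112.0/20 (77.108.112.0 - 77.108.127.255) does not contain 77.108.55.110
  77.108.96.0/19 (77.108.96.0 - 77.108.127.255) does not contain 77.108.55.110
Longest matching prefix is /18 -> next hop R29.

R29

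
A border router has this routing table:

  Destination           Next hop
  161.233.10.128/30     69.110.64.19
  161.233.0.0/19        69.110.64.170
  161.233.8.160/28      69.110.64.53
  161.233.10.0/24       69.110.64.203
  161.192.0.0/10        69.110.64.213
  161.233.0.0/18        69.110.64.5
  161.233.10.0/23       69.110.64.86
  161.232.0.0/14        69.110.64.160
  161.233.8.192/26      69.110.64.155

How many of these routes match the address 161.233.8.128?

4

Prefixes containing 161.233.8.128:
  161.192.0.0/10 (161.192.0.0 - 161.255.255.255)
  161.232.0.0/14 (161.232.0.0 - 161.235.255.255)
  161.233.0.0/18 (161.233.0.0 - 161.233.63.255)
  161.233.0.0/19 (161.233.0.0 - 161.233.31.255)
Total matching entries: 4.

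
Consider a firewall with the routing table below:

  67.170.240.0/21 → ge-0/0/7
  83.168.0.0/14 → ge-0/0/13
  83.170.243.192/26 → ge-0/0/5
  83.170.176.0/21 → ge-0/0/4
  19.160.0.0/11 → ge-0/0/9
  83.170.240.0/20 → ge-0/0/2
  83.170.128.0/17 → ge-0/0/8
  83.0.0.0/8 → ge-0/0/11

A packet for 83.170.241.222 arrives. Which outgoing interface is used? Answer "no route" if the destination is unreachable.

ge-0/0/2

Routes whose prefix contains 83.170.241.222:
  83.0.0.0/8 (83.0.0.0 - 83.255.255.255) -> ge-0/0/11
  83.168.0.0/14 (83.168.0.0 - 83.171.255.255) -> ge-0/0/13
  83.170.128.0/17 (83.170.128.0 - 83.170.255.255) -> ge-0/0/8
  83.170.240.0/20 (83.170.240.0 - 83.170.255.255) -> ge-0/0/2
More-specific entries that do NOT match:
  83.170.243.192/26 (83.170.243.192 - 83.170.243.255) does not contain 83.170.241.222
  67.170.240.0/21 (67.170.240.0 - 67.170.247.255) does not contain 83.170.241.222
  83.170.176.0/21 (83.170.176.0 - 83.170.183.255) does not contain 83.170.241.222
Longest matching prefix is /20 -> interface ge-0/0/2.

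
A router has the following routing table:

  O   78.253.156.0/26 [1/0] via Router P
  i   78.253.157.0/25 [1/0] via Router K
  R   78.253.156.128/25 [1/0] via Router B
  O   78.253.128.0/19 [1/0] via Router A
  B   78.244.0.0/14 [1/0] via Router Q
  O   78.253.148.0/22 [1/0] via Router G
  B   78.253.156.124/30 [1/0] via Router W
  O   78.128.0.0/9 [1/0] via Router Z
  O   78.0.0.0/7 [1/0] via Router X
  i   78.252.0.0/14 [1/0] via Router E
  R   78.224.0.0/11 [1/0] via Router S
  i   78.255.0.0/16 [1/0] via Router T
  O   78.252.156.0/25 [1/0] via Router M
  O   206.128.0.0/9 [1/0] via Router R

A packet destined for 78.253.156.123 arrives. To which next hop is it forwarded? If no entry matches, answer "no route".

Router A

Routes whose prefix contains 78.253.156.123:
  78.0.0.0/7 (78.0.0.0 - 79.255.255.255) -> Router X
  78.128.0.0/9 (78.128.0.0 - 78.255.255.255) -> Router Z
  78.224.0.0/11 (78.224.0.0 - 78.255.255.255) -> Router S
  78.252.0.0/14 (78.252.0.0 - 78.255.255.255) -> Router E
  78.253.128.0/19 (78.253.128.0 - 78.253.159.255) -> Router A
More-specific entries that do NOT match:
  78.253.156.124/30 (78.253.156.124 - 78.253.156.127) does not contain 78.253.156.123
  78.253.156.0/26 (78.253.156.0 - 78.253.156.63) does not contain 78.253.156.123
  78.253.157.0/25 (78.253.157.0 - 78.253.157.127) does not contain 78.253.156.123
  78.253.156.128/25 (78.253.156.128 - 78.253.156.255) does not contain 78.253.156.123
  78.252.156.0/25 (78.252.156.0 - 78.252.156.127) does not contain 78.253.156.123
  78.253.148.0/22 (78.253.148.0 - 78.253.151.255) does not contain 78.253.156.123
Longest matching prefix is /19 -> next hop Router A.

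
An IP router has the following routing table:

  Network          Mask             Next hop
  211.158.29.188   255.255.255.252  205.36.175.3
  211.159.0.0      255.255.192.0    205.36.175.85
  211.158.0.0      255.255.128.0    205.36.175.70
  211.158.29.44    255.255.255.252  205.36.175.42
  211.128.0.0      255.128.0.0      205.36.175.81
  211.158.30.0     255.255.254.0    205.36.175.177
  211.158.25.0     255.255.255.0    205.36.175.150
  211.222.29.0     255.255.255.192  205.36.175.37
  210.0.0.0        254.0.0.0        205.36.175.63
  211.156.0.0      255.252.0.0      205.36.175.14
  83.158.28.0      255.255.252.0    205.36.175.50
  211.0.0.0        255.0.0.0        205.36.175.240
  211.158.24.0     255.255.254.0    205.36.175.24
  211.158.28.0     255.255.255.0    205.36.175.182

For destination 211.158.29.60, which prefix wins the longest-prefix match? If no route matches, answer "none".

211.158.0.0/17

Entries matching 211.158.29.60:
  210.0.0.0/7 (210.0.0.0 - 211.255.255.255)
  211.0.0.0/8 (211.0.0.0 - 211.255.255.255)
  211.128.0.0/9 (211.128.0.0 - 211.255.255.255)
  211.156.0.0/14 (211.156.0.0 - 211.159.255.255)
  211.158.0.0/17 (211.158.0.0 - 211.158.127.255)
Most specific is 211.158.0.0/17.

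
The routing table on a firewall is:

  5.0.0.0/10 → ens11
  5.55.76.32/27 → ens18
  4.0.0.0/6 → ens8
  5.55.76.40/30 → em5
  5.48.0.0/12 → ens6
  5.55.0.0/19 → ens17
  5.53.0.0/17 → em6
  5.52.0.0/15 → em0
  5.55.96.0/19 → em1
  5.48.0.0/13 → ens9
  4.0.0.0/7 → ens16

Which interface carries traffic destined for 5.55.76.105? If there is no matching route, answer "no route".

ens9

Routes whose prefix contains 5.55.76.105:
  4.0.0.0/6 (4.0.0.0 - 7.255.255.255) -> ens8
  4.0.0.0/7 (4.0.0.0 - 5.255.255.255) -> ens16
  5.0.0.0/10 (5.0.0.0 - 5.63.255.255) -> ens11
  5.48.0.0/12 (5.48.0.0 - 5.63.255.255) -> ens6
  5.48.0.0/13 (5.48.0.0 - 5.55.255.255) -> ens9
More-specific entries that do NOT match:
  5.55.76.40/30 (5.55.76.40 - 5.55.76.43) does not contain 5.55.76.105
  5.55.76.32/27 (5.55.76.32 - 5.55.76.63) does not contain 5.55.76.105
  5.55.0.0/19 (5.55.0.0 - 5.55.31.255) does not contain 5.55.76.105
  5.55.96.0/19 (5.55.96.0 - 5.55.127.255) does not contain 5.55.76.105
  5.53.0.0/17 (5.53.0.0 - 5.53.127.255) does not contain 5.55.76.105
  5.52.0.0/15 (5.52.0.0 - 5.53.255.255) does not contain 5.55.76.105
Longest matching prefix is /13 -> interface ens9.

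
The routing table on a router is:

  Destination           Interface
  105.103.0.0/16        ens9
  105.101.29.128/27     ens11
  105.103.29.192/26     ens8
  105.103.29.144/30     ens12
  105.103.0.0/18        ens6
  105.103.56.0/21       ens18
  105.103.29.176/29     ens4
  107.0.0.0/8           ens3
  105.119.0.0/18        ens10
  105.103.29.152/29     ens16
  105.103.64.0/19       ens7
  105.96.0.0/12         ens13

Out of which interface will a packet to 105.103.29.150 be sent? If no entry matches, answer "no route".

Routes whose prefix contains 105.103.29.150:
  105.96.0.0/12 (105.96.0.0 - 105.111.255.255) -> ens13
  105.103.0.0/16 (105.103.0.0 - 105.103.255.255) -> ens9
  105.103.0.0/18 (105.103.0.0 - 105.103.63.255) -> ens6
More-specific entries that do NOT match:
  105.103.29.144/30 (105.103.29.144 - 105.103.29.147) does not contain 105.103.29.150
  105.103.29.176/29 (105.103.29.176 - 105.103.29.183) does not contain 105.103.29.150
  105.103.29.152/29 (105.103.29.152 - 105.103.29.159) does not contain 105.103.29.150
  105.101.29.128/27 (105.101.29.128 - 105.101.29.159) does not contain 105.103.29.150
  105.103.29.192/26 (105.103.29.192 - 105.103.29.255) does not contain 105.103.29.150
  105.103.56.0/21 (105.103.56.0 - 105.103.63.255) does not contain 105.103.29.150
  105.103.64.0/19 (105.103.64.0 - 105.103.95.255) does not contain 105.103.29.150
Longest matching prefix is /18 -> interface ens6.

ens6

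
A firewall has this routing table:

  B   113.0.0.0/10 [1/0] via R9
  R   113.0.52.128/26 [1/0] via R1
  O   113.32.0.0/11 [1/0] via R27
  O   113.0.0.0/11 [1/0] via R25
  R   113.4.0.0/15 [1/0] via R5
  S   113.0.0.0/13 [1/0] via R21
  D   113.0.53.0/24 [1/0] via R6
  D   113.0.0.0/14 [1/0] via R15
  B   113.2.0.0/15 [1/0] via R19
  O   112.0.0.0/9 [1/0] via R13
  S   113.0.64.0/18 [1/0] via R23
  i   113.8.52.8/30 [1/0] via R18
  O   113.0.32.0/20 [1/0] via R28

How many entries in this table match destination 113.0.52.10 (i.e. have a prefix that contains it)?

4

Prefixes containing 113.0.52.10:
  113.0.0.0/10 (113.0.0.0 - 113.63.255.255)
  113.0.0.0/11 (113.0.0.0 - 113.31.255.255)
  113.0.0.0/13 (113.0.0.0 - 113.7.255.255)
  113.0.0.0/14 (113.0.0.0 - 113.3.255.255)
Total matching entries: 4.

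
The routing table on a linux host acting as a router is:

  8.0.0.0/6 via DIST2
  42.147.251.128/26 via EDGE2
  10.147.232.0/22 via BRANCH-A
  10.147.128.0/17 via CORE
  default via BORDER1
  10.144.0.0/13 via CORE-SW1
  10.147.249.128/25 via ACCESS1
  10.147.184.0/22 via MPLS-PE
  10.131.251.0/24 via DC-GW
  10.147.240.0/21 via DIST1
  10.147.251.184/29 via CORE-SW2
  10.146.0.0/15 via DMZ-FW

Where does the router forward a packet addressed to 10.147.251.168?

CORE

Routes whose prefix contains 10.147.251.168:
  0.0.0.0/0 (default, matches everything) -> BORDER1
  8.0.0.0/6 (8.0.0.0 - 11.255.255.255) -> DIST2
  10.144.0.0/13 (10.144.0.0 - 10.151.255.255) -> CORE-SW1
  10.146.0.0/15 (10.146.0.0 - 10.147.255.255) -> DMZ-FW
  10.147.128.0/17 (10.147.128.0 - 10.147.255.255) -> CORE
More-specific entries that do NOT match:
  10.147.251.184/29 (10.147.251.184 - 10.147.251.191) does not contain 10.147.251.168
  42.147.251.128/26 (42.147.251.128 - 42.147.251.191) does not contain 10.147.251.168
  10.147.249.128/25 (10.147.249.128 - 10.147.249.255) does not contain 10.147.251.168
  10.131.251.0/24 (10.131.251.0 - 10.131.251.255) does not contain 10.147.251.168
  10.147.232.0/22 (10.147.232.0 - 10.147.235.255) does not contain 10.147.251.168
  10.147.184.0/22 (10.147.184.0 - 10.147.187.255) does not contain 10.147.251.168
  10.147.240.0/21 (10.147.240.0 - 10.147.247.255) does not contain 10.147.251.168
Longest matching prefix is /17 -> next hop CORE.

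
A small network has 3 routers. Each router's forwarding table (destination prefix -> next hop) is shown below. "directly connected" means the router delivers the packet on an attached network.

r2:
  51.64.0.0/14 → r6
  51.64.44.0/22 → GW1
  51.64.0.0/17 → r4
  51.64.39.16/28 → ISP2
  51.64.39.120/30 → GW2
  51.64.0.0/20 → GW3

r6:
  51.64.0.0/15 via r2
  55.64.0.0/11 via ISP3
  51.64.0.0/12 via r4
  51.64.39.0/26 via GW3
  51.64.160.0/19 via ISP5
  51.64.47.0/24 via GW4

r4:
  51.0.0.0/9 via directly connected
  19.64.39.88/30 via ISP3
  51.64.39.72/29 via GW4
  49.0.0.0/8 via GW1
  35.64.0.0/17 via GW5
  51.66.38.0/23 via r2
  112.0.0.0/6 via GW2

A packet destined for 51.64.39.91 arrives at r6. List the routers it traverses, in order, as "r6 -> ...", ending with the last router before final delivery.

At r6: longest match for 51.64.39.91 is 51.64.0.0/15 -> r2
At r2: longest match for 51.64.39.91 is 51.64.0.0/17 -> r4
At r4: longest match for 51.64.39.91 is 51.0.0.0/9 -> directly connected

r6 -> r2 -> r4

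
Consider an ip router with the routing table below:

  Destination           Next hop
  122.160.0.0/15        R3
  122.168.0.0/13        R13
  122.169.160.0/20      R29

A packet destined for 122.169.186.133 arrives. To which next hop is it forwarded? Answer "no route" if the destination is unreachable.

R13

Routes whose prefix contains 122.169.186.133:
  122.168.0.0/13 (122.168.0.0 - 122.175.255.255) -> R13
More-specific entries that do NOT match:
  122.169.160.0/20 (122.169.160.0 - 122.169.175.255) does not contain 122.169.186.133
  122.160.0.0/15 (122.160.0.0 - 122.161.255.255) does not contain 122.169.186.133
Longest matching prefix is /13 -> next hop R13.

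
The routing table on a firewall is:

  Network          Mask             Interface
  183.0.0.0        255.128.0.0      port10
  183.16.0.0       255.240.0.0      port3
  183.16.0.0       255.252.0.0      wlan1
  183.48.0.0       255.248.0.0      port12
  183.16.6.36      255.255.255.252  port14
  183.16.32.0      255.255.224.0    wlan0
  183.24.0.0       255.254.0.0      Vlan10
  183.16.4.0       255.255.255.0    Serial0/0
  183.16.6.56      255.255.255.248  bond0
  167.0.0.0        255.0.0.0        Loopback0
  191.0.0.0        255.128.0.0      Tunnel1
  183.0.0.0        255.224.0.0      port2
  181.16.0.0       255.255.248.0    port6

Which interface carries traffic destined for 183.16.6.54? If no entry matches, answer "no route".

wlan1

Routes whose prefix contains 183.16.6.54:
  183.0.0.0/9 (183.0.0.0 - 183.127.255.255) -> port10
  183.0.0.0/11 (183.0.0.0 - 183.31.255.255) -> port2
  183.16.0.0/12 (183.16.0.0 - 183.31.255.255) -> port3
  183.16.0.0/14 (183.16.0.0 - 183.19.255.255) -> wlan1
More-specific entries that do NOT match:
  183.16.6.36/30 (183.16.6.36 - 183.16.6.39) does not contain 183.16.6.54
  183.16.6.56/29 (183.16.6.56 - 183.16.6.63) does not contain 183.16.6.54
  183.16.4.0/24 (183.16.4.0 - 183.16.4.255) does not contain 183.16.6.54
  181.16.0.0/21 (181.16.0.0 - 181.16.7.255) does not contain 183.16.6.54
  183.16.32.0/19 (183.16.32.0 - 183.16.63.255) does not contain 183.16.6.54
  183.24.0.0/15 (183.24.0.0 - 183.25.255.255) does not contain 183.16.6.54
Longest matching prefix is /14 -> interface wlan1.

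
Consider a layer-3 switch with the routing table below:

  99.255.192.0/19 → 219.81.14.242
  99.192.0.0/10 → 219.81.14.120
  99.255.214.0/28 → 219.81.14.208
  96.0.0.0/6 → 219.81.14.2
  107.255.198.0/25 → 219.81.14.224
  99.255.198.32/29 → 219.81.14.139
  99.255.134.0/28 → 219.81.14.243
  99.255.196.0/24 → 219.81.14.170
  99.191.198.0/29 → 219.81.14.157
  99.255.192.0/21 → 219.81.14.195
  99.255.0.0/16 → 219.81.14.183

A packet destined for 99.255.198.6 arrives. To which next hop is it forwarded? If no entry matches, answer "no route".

Routes whose prefix contains 99.255.198.6:
  96.0.0.0/6 (96.0.0.0 - 99.255.255.255) -> 219.81.14.2
  99.192.0.0/10 (99.192.0.0 - 99.255.255.255) -> 219.81.14.120
  99.255.0.0/16 (99.255.0.0 - 99.255.255.255) -> 219.81.14.183
  99.255.192.0/19 (99.255.192.0 - 99.255.223.255) -> 219.81.14.242
  99.255.192.0/21 (99.255.192.0 - 99.255.199.255) -> 219.81.14.195
More-specific entries that do NOT match:
  99.255.198.32/29 (99.255.198.32 - 99.255.198.39) does not contain 99.255.198.6
  99.191.198.0/29 (99.191.198.0 - 99.191.198.7) does not contain 99.255.198.6
  99.255.214.0/28 (99.255.214.0 - 99.255.214.15) does not contain 99.255.198.6
  99.255.134.0/28 (99.255.134.0 - 99.255.134.15) does not contain 99.255.198.6
  107.255.198.0/25 (107.255.198.0 - 107.255.198.127) does not contain 99.255.198.6
  99.255.196.0/24 (99.255.196.0 - 99.255.196.255) does not contain 99.255.198.6
Longest matching prefix is /21 -> next hop 219.81.14.195.

219.81.14.195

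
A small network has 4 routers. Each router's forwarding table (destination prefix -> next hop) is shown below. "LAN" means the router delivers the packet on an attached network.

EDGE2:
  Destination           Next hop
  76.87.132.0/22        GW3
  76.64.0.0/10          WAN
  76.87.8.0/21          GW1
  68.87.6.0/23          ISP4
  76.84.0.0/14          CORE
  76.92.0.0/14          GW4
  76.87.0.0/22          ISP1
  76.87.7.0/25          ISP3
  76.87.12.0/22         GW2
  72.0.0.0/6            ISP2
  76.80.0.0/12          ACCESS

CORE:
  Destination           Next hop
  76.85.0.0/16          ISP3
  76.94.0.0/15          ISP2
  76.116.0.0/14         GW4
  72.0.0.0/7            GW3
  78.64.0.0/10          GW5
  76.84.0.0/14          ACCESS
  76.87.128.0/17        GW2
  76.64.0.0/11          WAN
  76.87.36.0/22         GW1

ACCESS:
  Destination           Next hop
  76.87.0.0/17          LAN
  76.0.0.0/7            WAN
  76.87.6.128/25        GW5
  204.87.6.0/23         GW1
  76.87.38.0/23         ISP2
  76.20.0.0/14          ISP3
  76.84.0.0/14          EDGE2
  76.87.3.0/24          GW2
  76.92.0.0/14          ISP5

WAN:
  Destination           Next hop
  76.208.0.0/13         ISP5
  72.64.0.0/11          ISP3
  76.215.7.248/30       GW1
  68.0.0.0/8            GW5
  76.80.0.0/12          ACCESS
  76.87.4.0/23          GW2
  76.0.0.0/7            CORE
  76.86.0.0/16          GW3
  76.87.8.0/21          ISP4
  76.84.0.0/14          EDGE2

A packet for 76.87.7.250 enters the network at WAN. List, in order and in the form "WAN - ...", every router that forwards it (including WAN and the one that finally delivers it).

At WAN: longest match for 76.87.7.250 is 76.84.0.0/14 -> EDGE2
At EDGE2: longest match for 76.87.7.250 is 76.84.0.0/14 -> CORE
At CORE: longest match for 76.87.7.250 is 76.84.0.0/14 -> ACCESS
At ACCESS: longest match for 76.87.7.250 is 76.87.0.0/17 -> LAN

WAN - EDGE2 - CORE - ACCESS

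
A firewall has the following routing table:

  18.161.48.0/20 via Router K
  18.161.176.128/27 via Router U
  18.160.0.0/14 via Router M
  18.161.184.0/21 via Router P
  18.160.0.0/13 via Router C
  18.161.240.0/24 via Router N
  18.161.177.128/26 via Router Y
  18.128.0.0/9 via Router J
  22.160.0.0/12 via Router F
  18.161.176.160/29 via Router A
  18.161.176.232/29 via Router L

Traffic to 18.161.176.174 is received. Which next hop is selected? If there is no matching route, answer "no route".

Routes whose prefix contains 18.161.176.174:
  18.128.0.0/9 (18.128.0.0 - 18.255.255.255) -> Router J
  18.160.0.0/13 (18.160.0.0 - 18.167.255.255) -> Router C
  18.160.0.0/14 (18.160.0.0 - 18.163.255.255) -> Router M
More-specific entries that do NOT match:
  18.161.176.160/29 (18.161.176.160 - 18.161.176.167) does not contain 18.161.176.174
  18.161.176.232/29 (18.161.176.232 - 18.161.176.239) does not contain 18.161.176.174
  18.161.176.128/27 (18.161.176.128 - 18.161.176.159) does not contain 18.161.176.174
  18.161.177.128/26 (18.161.177.128 - 18.161.177.191) does not contain 18.161.176.174
  18.161.240.0/24 (18.161.240.0 - 18.161.240.255) does not contain 18.161.176.174
  18.161.184.0/21 (18.161.184.0 - 18.161.191.255) does not contain 18.161.176.174
  18.161.48.0/20 (18.161.48.0 - 18.161.63.255) does not contain 18.161.176.174
Longest matching prefix is /14 -> next hop Router M.

Router M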